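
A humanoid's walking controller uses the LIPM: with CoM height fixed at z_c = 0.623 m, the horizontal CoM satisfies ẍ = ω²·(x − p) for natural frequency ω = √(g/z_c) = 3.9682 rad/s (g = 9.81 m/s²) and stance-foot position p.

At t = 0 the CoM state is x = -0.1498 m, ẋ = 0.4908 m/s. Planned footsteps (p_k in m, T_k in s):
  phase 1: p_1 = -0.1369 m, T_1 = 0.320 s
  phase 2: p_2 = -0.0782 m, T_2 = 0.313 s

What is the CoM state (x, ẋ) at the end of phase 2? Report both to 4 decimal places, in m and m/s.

phase 1: p=-0.1369, T=0.320, ωT=1.269824, cosh=1.920553, sinh=1.639672; start (x,ẋ)=(-0.149800, 0.490800) → end (x,ẋ)=(0.041125, 0.858673)
phase 2: p=-0.0782, T=0.313, ωT=1.242047, cosh=1.875743, sinh=1.586950; start (x,ẋ)=(0.041125, 0.858673) → end (x,ẋ)=(0.489021, 2.362079)

x = 0.4890, ẋ = 2.3621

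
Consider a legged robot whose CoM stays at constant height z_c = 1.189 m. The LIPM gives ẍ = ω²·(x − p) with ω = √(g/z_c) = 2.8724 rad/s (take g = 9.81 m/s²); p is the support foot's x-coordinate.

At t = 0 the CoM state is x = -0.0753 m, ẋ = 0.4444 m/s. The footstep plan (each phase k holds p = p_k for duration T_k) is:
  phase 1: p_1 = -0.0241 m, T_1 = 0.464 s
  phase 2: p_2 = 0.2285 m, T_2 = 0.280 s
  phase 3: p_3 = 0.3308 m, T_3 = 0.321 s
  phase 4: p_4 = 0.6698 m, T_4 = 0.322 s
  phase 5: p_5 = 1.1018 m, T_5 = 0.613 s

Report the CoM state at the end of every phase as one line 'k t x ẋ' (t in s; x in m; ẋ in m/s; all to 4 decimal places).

1 0.4640 0.1450 0.6417
2 0.7440 0.3162 0.6462
3 1.0650 0.5476 0.8965
4 1.3870 0.8231 0.9351
5 2.0000 1.1863 0.5410

phase 1: p=-0.0241, T=0.464, ωT=1.332794, cosh=2.027680, sinh=1.763941; start (x,ẋ)=(-0.075300, 0.444400) → end (x,ẋ)=(0.144989, 0.641684)
phase 2: p=0.2285, T=0.280, ωT=0.804272, cosh=1.341241, sinh=0.893828; start (x,ẋ)=(0.144989, 0.641684) → end (x,ẋ)=(0.316169, 0.646244)
phase 3: p=0.3308, T=0.321, ωT=0.922040, cosh=1.456061, sinh=1.058354; start (x,ẋ)=(0.316169, 0.646244) → end (x,ẋ)=(0.547609, 0.896492)
phase 4: p=0.6698, T=0.322, ωT=0.924913, cosh=1.459107, sinh=1.062541; start (x,ẋ)=(0.547609, 0.896492) → end (x,ẋ)=(0.823136, 0.935147)
phase 5: p=1.1018, T=0.613, ωT=1.760781, cosh=2.994445, sinh=2.822535; start (x,ẋ)=(0.823136, 0.935147) → end (x,ẋ)=(1.186268, 0.540990)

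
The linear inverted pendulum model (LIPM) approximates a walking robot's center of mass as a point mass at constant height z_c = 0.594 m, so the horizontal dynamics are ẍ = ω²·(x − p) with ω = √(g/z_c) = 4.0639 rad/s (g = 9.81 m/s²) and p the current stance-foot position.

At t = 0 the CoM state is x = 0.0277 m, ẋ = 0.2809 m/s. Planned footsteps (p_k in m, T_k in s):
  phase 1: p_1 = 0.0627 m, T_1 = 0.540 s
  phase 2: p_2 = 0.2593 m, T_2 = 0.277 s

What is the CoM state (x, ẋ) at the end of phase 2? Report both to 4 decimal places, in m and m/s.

phase 1: p=0.0627, T=0.540, ωT=2.194506, cosh=4.543490, sinh=4.432076; start (x,ẋ)=(0.027700, 0.280900) → end (x,ẋ)=(0.210026, 0.645863)
phase 2: p=0.2593, T=0.277, ωT=1.125700, cosh=1.703400, sinh=1.378975; start (x,ẋ)=(0.210026, 0.645863) → end (x,ẋ)=(0.394524, 0.824034)

x = 0.3945, ẋ = 0.8240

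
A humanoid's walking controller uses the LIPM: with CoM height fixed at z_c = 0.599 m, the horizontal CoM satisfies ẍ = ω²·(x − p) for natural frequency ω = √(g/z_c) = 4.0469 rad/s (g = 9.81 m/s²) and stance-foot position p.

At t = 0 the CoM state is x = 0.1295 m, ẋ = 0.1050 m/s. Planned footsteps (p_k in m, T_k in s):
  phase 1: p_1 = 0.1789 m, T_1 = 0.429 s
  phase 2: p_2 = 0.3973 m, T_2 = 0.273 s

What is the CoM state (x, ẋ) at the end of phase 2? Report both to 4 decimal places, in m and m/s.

phase 1: p=0.1789, T=0.429, ωT=1.736120, cosh=2.925742, sinh=2.749539; start (x,ẋ)=(0.129500, 0.105000) → end (x,ẋ)=(0.105707, -0.242476)
phase 2: p=0.3973, T=0.273, ωT=1.104804, cosh=1.674954, sinh=1.343678; start (x,ẋ)=(0.105707, -0.242476) → end (x,ẋ)=(-0.171613, -1.991739)

x = -0.1716, ẋ = -1.9917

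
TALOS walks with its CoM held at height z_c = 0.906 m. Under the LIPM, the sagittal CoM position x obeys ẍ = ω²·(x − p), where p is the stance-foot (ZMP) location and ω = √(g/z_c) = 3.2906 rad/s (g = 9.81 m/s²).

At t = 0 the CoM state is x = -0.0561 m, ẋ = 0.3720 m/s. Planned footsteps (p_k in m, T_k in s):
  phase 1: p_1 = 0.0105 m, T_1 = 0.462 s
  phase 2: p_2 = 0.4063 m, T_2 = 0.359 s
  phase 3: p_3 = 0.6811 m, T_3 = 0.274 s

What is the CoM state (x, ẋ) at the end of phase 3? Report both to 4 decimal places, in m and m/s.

phase 1: p=0.0105, T=0.462, ωT=1.520257, cosh=2.396028, sinh=2.177373; start (x,ẋ)=(-0.056100, 0.372000) → end (x,ẋ)=(0.097075, 0.414143)
phase 2: p=0.4063, T=0.359, ωT=1.181325, cosh=1.782781, sinh=1.475909; start (x,ẋ)=(0.097075, 0.414143) → end (x,ẋ)=(0.040772, -0.763465)
phase 3: p=0.6811, T=0.274, ωT=0.901624, cosh=1.434756, sinh=1.028846; start (x,ẋ)=(0.040772, -0.763465) → end (x,ẋ)=(-0.476321, -3.263230)

x = -0.4763, ẋ = -3.2632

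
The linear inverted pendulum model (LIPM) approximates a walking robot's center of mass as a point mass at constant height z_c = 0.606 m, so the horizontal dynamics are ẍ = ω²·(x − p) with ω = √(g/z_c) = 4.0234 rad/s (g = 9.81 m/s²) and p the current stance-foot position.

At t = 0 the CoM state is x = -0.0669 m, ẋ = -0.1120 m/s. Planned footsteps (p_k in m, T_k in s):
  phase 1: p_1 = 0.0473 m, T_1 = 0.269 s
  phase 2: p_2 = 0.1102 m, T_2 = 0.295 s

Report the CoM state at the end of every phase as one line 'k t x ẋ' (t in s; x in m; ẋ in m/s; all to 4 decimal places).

1 0.2690 -0.1769 -0.7845
2 0.5640 -0.6938 -3.1216

phase 1: p=0.0473, T=0.269, ωT=1.082295, cosh=1.645131, sinh=1.306313; start (x,ẋ)=(-0.066900, -0.112000) → end (x,ẋ)=(-0.176938, -0.784469)
phase 2: p=0.1102, T=0.295, ωT=1.186903, cosh=1.791041, sinh=1.485876; start (x,ẋ)=(-0.176938, -0.784469) → end (x,ẋ)=(-0.693787, -3.121606)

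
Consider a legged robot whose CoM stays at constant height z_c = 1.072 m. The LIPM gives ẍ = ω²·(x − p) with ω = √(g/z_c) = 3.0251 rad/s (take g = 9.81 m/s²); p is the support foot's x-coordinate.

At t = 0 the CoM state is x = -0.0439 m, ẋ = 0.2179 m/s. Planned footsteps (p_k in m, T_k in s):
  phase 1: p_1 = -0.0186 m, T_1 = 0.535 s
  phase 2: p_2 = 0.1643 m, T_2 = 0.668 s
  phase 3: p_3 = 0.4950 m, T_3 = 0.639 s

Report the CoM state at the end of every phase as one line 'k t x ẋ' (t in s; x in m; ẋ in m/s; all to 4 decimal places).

1 0.5350 0.0896 0.3858
2 1.2030 0.3503 0.6438
3 1.8420 0.7045 0.7901

phase 1: p=-0.0186, T=0.535, ωT=1.618429, cosh=2.621683, sinh=2.423473; start (x,ẋ)=(-0.043900, 0.217900) → end (x,ẋ)=(0.089636, 0.385784)
phase 2: p=0.1643, T=0.668, ωT=2.020767, cosh=3.838331, sinh=3.705777; start (x,ẋ)=(0.089636, 0.385784) → end (x,ẋ)=(0.350303, 0.643756)
phase 3: p=0.4950, T=0.639, ωT=1.933039, cosh=3.527593, sinh=3.382885; start (x,ẋ)=(0.350303, 0.643756) → end (x,ẋ)=(0.704464, 0.790146)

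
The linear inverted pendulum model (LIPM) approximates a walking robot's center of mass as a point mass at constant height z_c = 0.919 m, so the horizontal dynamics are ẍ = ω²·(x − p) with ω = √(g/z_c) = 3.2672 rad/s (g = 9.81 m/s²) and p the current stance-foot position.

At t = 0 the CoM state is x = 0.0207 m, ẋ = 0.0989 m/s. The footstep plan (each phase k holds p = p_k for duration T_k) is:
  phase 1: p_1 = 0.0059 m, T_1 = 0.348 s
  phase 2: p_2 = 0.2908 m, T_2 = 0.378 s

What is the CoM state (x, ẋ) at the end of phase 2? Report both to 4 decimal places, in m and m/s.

x = 0.0004, ẋ = -0.6734

phase 1: p=0.0059, T=0.348, ωT=1.136986, cosh=1.719071, sinh=1.398286; start (x,ẋ)=(0.020700, 0.098900) → end (x,ẋ)=(0.073669, 0.237630)
phase 2: p=0.2908, T=0.378, ωT=1.235002, cosh=1.864609, sinh=1.573775; start (x,ẋ)=(0.073669, 0.237630) → end (x,ẋ)=(0.000399, -0.673365)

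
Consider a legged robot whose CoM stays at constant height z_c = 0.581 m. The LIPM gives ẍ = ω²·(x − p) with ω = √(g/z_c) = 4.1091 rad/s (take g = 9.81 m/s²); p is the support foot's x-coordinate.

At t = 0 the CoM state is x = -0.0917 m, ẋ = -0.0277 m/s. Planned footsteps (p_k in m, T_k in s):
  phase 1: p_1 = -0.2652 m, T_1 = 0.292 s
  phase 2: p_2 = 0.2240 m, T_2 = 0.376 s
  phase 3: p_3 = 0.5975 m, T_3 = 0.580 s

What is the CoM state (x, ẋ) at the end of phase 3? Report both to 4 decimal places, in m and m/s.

x = 0.1875, ẋ = -1.5081

phase 1: p=-0.2652, T=0.292, ωT=1.199857, cosh=1.810440, sinh=1.509203; start (x,ẋ)=(-0.091700, -0.027700) → end (x,ẋ)=(0.038738, 1.025805)
phase 2: p=0.2240, T=0.376, ωT=1.545022, cosh=2.450690, sinh=2.237383; start (x,ẋ)=(0.038738, 1.025805) → end (x,ẋ)=(0.328525, 0.810696)
phase 3: p=0.5975, T=0.580, ωT=2.383278, cosh=5.466314, sinh=5.374066; start (x,ẋ)=(0.328525, 0.810696) → end (x,ẋ)=(0.187461, -1.508149)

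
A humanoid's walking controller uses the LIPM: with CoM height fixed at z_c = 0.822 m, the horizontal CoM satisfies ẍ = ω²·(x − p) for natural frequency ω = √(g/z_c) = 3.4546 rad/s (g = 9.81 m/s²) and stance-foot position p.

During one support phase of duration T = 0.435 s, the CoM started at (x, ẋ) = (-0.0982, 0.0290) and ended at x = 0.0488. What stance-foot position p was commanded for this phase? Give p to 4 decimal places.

ωT = 3.4546·0.435 = 1.502751; cosh(ωT) = 2.358276, sinh(ωT) = 2.135759
x(T) = p + (x₀−p)·cosh(ωT) + (ẋ₀/ω)·sinh(ωT) ⇒ p·(1 − cosh) = x(T) − x₀·cosh − (ẋ₀/ω)·sinh
numerator   = 0.0488 − (-0.0982)·2.358276 − (0.0290/3.4546)·2.135759 = 0.262454
denominator = 1 − 2.358276 = -1.358276
p = 0.262454 / -1.358276 = -0.1932

p = -0.1932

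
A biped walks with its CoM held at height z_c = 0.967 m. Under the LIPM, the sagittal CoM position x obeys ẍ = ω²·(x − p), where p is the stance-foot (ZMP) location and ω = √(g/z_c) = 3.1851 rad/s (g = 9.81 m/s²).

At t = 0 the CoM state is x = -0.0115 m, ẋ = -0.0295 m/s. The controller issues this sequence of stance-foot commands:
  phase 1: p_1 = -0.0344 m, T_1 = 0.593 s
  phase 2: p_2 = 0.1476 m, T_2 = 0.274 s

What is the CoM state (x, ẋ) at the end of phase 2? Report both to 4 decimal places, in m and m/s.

phase 1: p=-0.0344, T=0.593, ωT=1.888764, cosh=3.381226, sinh=3.229968; start (x,ẋ)=(-0.011500, -0.029500) → end (x,ẋ)=(0.013115, 0.135844)
phase 2: p=0.1476, T=0.274, ωT=0.872717, cosh=1.405610, sinh=0.987796; start (x,ẋ)=(0.013115, 0.135844) → end (x,ẋ)=(0.000695, -0.232179)

x = 0.0007, ẋ = -0.2322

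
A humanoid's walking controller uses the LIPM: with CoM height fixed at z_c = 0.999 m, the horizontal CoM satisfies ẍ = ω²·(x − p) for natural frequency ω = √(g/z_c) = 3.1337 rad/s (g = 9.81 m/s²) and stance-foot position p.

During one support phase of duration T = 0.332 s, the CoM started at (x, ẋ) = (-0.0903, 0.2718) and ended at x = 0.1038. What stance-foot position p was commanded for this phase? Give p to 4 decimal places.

p = -0.2368

ωT = 3.1337·0.332 = 1.040388; cosh(ωT) = 1.591817, sinh(ωT) = 1.238499
x(T) = p + (x₀−p)·cosh(ωT) + (ẋ₀/ω)·sinh(ωT) ⇒ p·(1 − cosh) = x(T) − x₀·cosh − (ẋ₀/ω)·sinh
numerator   = 0.1038 − (-0.0903)·1.591817 − (0.2718/3.1337)·1.238499 = 0.140120
denominator = 1 − 1.591817 = -0.591817
p = 0.140120 / -0.591817 = -0.2368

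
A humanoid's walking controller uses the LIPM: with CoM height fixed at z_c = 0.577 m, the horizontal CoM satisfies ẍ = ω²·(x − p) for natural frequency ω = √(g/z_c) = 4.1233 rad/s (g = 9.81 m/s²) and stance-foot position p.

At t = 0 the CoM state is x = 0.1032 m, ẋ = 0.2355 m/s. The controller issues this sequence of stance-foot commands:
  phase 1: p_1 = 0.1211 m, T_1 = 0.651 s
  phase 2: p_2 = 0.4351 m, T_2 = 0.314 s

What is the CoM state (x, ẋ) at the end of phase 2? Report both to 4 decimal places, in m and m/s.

phase 1: p=0.1211, T=0.651, ωT=2.684268, cosh=7.357876, sinh=7.289604; start (x,ẋ)=(0.103200, 0.235500) → end (x,ẋ)=(0.405736, 1.194755)
phase 2: p=0.4351, T=0.314, ωT=1.294716, cosh=1.961968, sinh=1.687992; start (x,ẋ)=(0.405736, 1.194755) → end (x,ẋ)=(0.866596, 2.139693)

x = 0.8666, ẋ = 2.1397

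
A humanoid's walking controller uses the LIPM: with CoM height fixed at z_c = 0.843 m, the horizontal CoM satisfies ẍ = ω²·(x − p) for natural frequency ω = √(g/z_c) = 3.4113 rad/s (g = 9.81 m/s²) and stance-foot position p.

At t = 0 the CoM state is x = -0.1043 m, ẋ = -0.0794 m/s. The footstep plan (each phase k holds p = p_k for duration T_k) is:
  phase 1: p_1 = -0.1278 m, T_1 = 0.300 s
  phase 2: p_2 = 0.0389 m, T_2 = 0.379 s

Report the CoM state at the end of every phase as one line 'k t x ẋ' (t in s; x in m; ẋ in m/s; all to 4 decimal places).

phase 1: p=-0.1278, T=0.300, ωT=1.023390, cosh=1.570993, sinh=1.211619; start (x,ẋ)=(-0.104300, -0.079400) → end (x,ẋ)=(-0.119083, -0.027607)
phase 2: p=0.0389, T=0.379, ωT=1.292883, cosh=1.958876, sinh=1.684398; start (x,ẋ)=(-0.119083, -0.027607) → end (x,ẋ)=(-0.284200, -0.961845)

1 0.3000 -0.1191 -0.0276
2 0.6790 -0.2842 -0.9618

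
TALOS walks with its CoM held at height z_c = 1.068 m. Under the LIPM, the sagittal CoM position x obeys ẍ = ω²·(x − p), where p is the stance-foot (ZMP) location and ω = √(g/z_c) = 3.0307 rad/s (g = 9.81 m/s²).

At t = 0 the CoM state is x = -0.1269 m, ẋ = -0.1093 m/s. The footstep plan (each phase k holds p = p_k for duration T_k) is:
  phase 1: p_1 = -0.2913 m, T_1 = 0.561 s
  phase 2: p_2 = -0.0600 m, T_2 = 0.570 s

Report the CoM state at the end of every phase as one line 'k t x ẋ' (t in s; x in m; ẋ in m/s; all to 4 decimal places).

1 0.5610 0.0783 1.0093
2 1.1310 1.2488 4.0713

phase 1: p=-0.2913, T=0.561, ωT=1.700223, cosh=2.828905, sinh=2.646262; start (x,ẋ)=(-0.126900, -0.109300) → end (x,ẋ)=(0.078336, 1.009293)
phase 2: p=-0.0600, T=0.570, ωT=1.727499, cosh=2.902146, sinh=2.724418; start (x,ẋ)=(0.078336, 1.009293) → end (x,ẋ)=(1.248767, 4.071345)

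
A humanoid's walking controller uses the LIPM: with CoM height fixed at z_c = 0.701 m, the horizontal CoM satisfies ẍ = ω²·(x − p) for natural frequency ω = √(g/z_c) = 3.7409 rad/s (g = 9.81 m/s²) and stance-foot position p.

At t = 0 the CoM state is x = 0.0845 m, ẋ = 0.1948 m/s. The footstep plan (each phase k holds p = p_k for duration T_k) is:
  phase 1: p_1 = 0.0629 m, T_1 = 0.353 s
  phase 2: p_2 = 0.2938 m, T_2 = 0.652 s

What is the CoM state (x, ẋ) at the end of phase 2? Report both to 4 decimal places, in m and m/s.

x = 0.5415, ẋ = 1.0046

phase 1: p=0.0629, T=0.353, ωT=1.320538, cosh=2.006213, sinh=1.739222; start (x,ẋ)=(0.084500, 0.194800) → end (x,ẋ)=(0.196801, 0.531345)
phase 2: p=0.2938, T=0.652, ωT=2.439067, cosh=5.774791, sinh=5.687548; start (x,ẋ)=(0.196801, 0.531345) → end (x,ẋ)=(0.541491, 1.004599)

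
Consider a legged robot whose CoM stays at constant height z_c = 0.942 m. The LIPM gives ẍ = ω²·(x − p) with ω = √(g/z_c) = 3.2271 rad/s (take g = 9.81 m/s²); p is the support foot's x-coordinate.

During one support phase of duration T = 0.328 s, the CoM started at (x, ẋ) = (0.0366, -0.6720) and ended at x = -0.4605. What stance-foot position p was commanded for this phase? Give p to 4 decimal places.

ωT = 3.2271·0.328 = 1.058489; cosh(ωT) = 1.614496, sinh(ωT) = 1.267516
x(T) = p + (x₀−p)·cosh(ωT) + (ẋ₀/ω)·sinh(ωT) ⇒ p·(1 − cosh) = x(T) − x₀·cosh − (ẋ₀/ω)·sinh
numerator   = -0.4605 − (0.0366)·1.614496 − (-0.6720/3.2271)·1.267516 = -0.255647
denominator = 1 − 1.614496 = -0.614496
p = -0.255647 / -0.614496 = 0.4160

p = 0.4160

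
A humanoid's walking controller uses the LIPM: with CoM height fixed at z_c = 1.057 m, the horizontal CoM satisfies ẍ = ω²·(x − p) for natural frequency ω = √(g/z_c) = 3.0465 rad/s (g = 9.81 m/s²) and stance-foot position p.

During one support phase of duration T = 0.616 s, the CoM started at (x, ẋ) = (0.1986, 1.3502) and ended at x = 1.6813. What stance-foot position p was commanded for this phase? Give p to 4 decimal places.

p = 0.1690

ωT = 3.0465·0.616 = 1.876644; cosh(ωT) = 3.342326, sinh(ωT) = 3.189223
x(T) = p + (x₀−p)·cosh(ωT) + (ẋ₀/ω)·sinh(ωT) ⇒ p·(1 − cosh) = x(T) − x₀·cosh − (ẋ₀/ω)·sinh
numerator   = 1.6813 − (0.1986)·3.342326 − (1.3502/3.0465)·3.189223 = -0.395940
denominator = 1 − 3.342326 = -2.342326
p = -0.395940 / -2.342326 = 0.1690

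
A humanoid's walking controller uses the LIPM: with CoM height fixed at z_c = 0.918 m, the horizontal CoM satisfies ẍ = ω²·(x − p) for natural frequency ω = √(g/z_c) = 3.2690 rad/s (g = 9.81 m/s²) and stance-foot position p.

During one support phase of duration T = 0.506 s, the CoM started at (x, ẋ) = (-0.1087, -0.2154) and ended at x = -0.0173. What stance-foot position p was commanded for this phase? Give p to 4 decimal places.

p = -0.2592

ωT = 3.2690·0.506 = 1.654114; cosh(ωT) = 2.709853, sinh(ωT) = 2.518592
x(T) = p + (x₀−p)·cosh(ωT) + (ẋ₀/ω)·sinh(ωT) ⇒ p·(1 − cosh) = x(T) − x₀·cosh − (ẋ₀/ω)·sinh
numerator   = -0.0173 − (-0.1087)·2.709853 − (-0.2154/3.2690)·2.518592 = 0.443215
denominator = 1 − 2.709853 = -1.709853
p = 0.443215 / -1.709853 = -0.2592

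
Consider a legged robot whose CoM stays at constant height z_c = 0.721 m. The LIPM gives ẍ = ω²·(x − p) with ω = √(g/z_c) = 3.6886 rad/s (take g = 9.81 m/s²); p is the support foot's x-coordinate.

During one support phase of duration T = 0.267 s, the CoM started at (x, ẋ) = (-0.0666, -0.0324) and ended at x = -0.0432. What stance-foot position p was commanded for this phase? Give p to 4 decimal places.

ωT = 3.6886·0.267 = 0.984856; cosh(ωT) = 1.525460, sinh(ωT) = 1.151967
x(T) = p + (x₀−p)·cosh(ωT) + (ẋ₀/ω)·sinh(ωT) ⇒ p·(1 − cosh) = x(T) − x₀·cosh − (ẋ₀/ω)·sinh
numerator   = -0.0432 − (-0.0666)·1.525460 − (-0.0324/3.6886)·1.151967 = 0.068514
denominator = 1 − 1.525460 = -0.525460
p = 0.068514 / -0.525460 = -0.1304

p = -0.1304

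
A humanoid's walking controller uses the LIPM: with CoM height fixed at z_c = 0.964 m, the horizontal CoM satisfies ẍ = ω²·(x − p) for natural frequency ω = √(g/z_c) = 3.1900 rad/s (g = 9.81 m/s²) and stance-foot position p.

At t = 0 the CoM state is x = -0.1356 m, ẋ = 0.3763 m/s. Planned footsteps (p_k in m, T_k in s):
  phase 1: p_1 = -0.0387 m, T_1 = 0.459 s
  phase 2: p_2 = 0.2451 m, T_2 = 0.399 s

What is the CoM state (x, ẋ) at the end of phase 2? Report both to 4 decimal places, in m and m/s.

phase 1: p=-0.0387, T=0.459, ωT=1.464210, cosh=2.277693, sinh=2.046433; start (x,ẋ)=(-0.135600, 0.376300) → end (x,ẋ)=(-0.018006, 0.224521)
phase 2: p=0.2451, T=0.399, ωT=1.272810, cosh=1.925458, sinh=1.645415; start (x,ẋ)=(-0.018006, 0.224521) → end (x,ẋ)=(-0.145691, -0.948706)

x = -0.1457, ẋ = -0.9487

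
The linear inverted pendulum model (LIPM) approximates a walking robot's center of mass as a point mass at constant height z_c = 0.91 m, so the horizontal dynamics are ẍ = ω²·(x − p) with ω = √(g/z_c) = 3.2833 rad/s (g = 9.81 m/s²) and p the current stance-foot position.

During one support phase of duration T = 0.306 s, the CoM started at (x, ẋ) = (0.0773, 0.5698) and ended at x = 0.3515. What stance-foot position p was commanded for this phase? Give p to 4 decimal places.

p = -0.0485

ωT = 3.2833·0.306 = 1.004690; cosh(ωT) = 1.548609, sinh(ωT) = 1.182451
x(T) = p + (x₀−p)·cosh(ωT) + (ẋ₀/ω)·sinh(ωT) ⇒ p·(1 − cosh) = x(T) − x₀·cosh − (ẋ₀/ω)·sinh
numerator   = 0.3515 − (0.0773)·1.548609 − (0.5698/3.2833)·1.182451 = 0.026584
denominator = 1 − 1.548609 = -0.548609
p = 0.026584 / -0.548609 = -0.0485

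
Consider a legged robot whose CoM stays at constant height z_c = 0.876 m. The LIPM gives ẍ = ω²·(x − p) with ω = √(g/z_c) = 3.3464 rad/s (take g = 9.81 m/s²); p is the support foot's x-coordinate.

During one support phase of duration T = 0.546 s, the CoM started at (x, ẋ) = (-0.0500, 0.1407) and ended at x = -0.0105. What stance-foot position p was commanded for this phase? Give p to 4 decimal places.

ωT = 3.3464·0.546 = 1.827134; cosh(ωT) = 3.188461, sinh(ωT) = 3.027587
x(T) = p + (x₀−p)·cosh(ωT) + (ẋ₀/ω)·sinh(ωT) ⇒ p·(1 − cosh) = x(T) − x₀·cosh − (ẋ₀/ω)·sinh
numerator   = -0.0105 − (-0.0500)·3.188461 − (0.1407/3.3464)·3.027587 = 0.021628
denominator = 1 − 3.188461 = -2.188461
p = 0.021628 / -2.188461 = -0.0099

p = -0.0099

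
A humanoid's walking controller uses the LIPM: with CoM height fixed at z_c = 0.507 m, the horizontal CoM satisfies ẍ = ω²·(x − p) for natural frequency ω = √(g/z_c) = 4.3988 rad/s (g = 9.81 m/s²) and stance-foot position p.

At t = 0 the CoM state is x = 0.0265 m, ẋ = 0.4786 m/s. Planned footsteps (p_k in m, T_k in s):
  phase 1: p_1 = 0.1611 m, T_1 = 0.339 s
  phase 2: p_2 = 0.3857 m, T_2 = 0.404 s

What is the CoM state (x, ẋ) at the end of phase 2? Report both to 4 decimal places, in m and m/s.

x = -0.6407, ẋ = -4.3073

phase 1: p=0.1611, T=0.339, ωT=1.491193, cosh=2.333748, sinh=2.108645; start (x,ẋ)=(0.026500, 0.478600) → end (x,ẋ)=(0.076403, -0.131551)
phase 2: p=0.3857, T=0.404, ωT=1.777115, cosh=3.040950, sinh=2.871825; start (x,ẋ)=(0.076403, -0.131551) → end (x,ẋ)=(-0.640742, -4.307259)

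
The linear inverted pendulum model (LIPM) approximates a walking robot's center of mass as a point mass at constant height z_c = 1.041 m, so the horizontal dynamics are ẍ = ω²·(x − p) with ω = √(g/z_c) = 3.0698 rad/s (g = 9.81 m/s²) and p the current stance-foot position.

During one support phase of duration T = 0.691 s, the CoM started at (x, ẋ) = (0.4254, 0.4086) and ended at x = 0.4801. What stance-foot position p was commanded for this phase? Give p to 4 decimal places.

p = 0.5778

ωT = 3.0698·0.691 = 2.121232; cosh(ωT) = 4.230645, sinh(ωT) = 4.110761
x(T) = p + (x₀−p)·cosh(ωT) + (ẋ₀/ω)·sinh(ωT) ⇒ p·(1 − cosh) = x(T) − x₀·cosh − (ẋ₀/ω)·sinh
numerator   = 0.4801 − (0.4254)·4.230645 − (0.4086/3.0698)·4.110761 = -1.866772
denominator = 1 − 4.230645 = -3.230645
p = -1.866772 / -3.230645 = 0.5778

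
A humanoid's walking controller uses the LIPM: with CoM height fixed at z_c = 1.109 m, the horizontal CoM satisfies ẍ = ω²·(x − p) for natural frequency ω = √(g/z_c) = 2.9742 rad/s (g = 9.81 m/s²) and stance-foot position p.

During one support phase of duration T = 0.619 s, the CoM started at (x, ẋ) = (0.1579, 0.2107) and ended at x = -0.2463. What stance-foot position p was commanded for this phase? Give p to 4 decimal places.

ωT = 2.9742·0.619 = 1.841030; cosh(ωT) = 3.230840, sinh(ωT) = 3.072186
x(T) = p + (x₀−p)·cosh(ωT) + (ẋ₀/ω)·sinh(ωT) ⇒ p·(1 − cosh) = x(T) − x₀·cosh − (ẋ₀/ω)·sinh
numerator   = -0.2463 − (0.1579)·3.230840 − (0.2107/2.9742)·3.072186 = -0.974091
denominator = 1 − 3.230840 = -2.230840
p = -0.974091 / -2.230840 = 0.4366

p = 0.4366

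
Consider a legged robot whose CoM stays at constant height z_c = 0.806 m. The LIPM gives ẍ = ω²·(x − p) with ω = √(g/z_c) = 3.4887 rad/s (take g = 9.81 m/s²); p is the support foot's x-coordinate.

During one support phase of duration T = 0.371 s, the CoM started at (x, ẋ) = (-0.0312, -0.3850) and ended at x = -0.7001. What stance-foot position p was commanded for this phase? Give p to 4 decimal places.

ωT = 3.4887·0.371 = 1.294308; cosh(ωT) = 1.961278, sinh(ωT) = 1.687191
x(T) = p + (x₀−p)·cosh(ωT) + (ẋ₀/ω)·sinh(ωT) ⇒ p·(1 − cosh) = x(T) − x₀·cosh − (ẋ₀/ω)·sinh
numerator   = -0.7001 − (-0.0312)·1.961278 − (-0.3850/3.4887)·1.687191 = -0.452716
denominator = 1 − 1.961278 = -0.961278
p = -0.452716 / -0.961278 = 0.4710

p = 0.4710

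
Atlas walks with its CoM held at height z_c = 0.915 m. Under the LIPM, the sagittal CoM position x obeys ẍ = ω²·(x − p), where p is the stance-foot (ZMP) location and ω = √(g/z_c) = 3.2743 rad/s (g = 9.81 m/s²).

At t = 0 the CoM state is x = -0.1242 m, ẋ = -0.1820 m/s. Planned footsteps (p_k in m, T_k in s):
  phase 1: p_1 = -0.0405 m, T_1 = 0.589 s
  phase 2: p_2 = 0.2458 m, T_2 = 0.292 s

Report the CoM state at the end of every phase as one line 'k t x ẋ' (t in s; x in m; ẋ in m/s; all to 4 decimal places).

phase 1: p=-0.0405, T=0.589, ωT=1.928563, cosh=3.512486, sinh=3.367129; start (x,ẋ)=(-0.124200, -0.182000) → end (x,ẋ)=(-0.521655, -1.562064)
phase 2: p=0.2458, T=0.292, ωT=0.956096, cosh=1.492955, sinh=1.108564; start (x,ẋ)=(-0.521655, -1.562064) → end (x,ẋ)=(-1.428836, -5.117778)

1 0.5890 -0.5217 -1.5621
2 0.8810 -1.4288 -5.1178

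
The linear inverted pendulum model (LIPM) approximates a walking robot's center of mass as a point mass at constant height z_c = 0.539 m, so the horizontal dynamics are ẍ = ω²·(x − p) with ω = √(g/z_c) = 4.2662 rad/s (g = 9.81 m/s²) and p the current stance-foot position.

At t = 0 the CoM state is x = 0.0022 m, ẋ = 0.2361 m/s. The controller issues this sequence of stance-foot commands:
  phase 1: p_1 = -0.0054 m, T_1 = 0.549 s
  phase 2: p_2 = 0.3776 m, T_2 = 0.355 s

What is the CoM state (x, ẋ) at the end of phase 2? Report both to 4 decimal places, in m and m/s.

phase 1: p=-0.0054, T=0.549, ωT=2.342144, cosh=5.249819, sinh=5.153697; start (x,ẋ)=(0.002200, 0.236100) → end (x,ẋ)=(0.319714, 1.406581)
phase 2: p=0.3776, T=0.355, ωT=1.514501, cosh=2.383535, sinh=2.163617; start (x,ẋ)=(0.319714, 1.406581) → end (x,ẋ)=(0.952980, 2.818327)

x = 0.9530, ẋ = 2.8183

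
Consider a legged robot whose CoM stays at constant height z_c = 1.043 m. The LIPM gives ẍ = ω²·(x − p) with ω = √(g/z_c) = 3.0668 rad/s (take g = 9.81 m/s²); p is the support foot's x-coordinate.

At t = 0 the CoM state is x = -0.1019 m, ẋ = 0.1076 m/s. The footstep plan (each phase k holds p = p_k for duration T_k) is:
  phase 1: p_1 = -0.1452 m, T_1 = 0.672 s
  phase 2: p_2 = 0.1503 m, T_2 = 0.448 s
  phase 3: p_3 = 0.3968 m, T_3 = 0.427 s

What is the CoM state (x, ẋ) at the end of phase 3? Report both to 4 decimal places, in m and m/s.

x = 2.2390, ẋ = 5.9154

phase 1: p=-0.1452, T=0.672, ωT=2.060890, cosh=3.990147, sinh=3.862806; start (x,ẋ)=(-0.101900, 0.107600) → end (x,ẋ)=(0.163102, 0.942291)
phase 2: p=0.1503, T=0.448, ωT=1.373926, cosh=2.101972, sinh=1.848861; start (x,ẋ)=(0.163102, 0.942291) → end (x,ẋ)=(0.745281, 2.053256)
phase 3: p=0.3968, T=0.427, ωT=1.309524, cosh=1.987179, sinh=1.717230; start (x,ẋ)=(0.745281, 2.053256) → end (x,ẋ)=(2.238998, 5.915428)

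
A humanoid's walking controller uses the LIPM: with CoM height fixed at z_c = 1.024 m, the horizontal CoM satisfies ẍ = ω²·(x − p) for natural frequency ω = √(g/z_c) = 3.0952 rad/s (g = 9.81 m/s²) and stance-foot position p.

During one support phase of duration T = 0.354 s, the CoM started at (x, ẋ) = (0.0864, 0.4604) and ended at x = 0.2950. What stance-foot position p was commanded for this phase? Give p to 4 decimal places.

p = 0.0698

ωT = 3.0952·0.354 = 1.095701; cosh(ωT) = 1.662792, sinh(ωT) = 1.328486
x(T) = p + (x₀−p)·cosh(ωT) + (ẋ₀/ω)·sinh(ωT) ⇒ p·(1 − cosh) = x(T) − x₀·cosh − (ẋ₀/ω)·sinh
numerator   = 0.2950 − (0.0864)·1.662792 − (0.4604/3.0952)·1.328486 = -0.046273
denominator = 1 − 1.662792 = -0.662792
p = -0.046273 / -0.662792 = 0.0698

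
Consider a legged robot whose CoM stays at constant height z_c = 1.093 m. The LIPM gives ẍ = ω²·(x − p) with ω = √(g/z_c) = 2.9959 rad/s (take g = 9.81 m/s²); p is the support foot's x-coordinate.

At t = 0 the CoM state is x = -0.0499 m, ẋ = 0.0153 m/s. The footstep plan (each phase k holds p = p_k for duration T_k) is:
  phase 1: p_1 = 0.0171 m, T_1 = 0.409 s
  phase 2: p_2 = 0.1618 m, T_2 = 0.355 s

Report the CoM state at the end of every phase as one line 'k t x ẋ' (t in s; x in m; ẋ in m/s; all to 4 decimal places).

1 0.4090 -0.0989 -0.2840
2 0.7640 -0.3817 -1.4566

phase 1: p=0.0171, T=0.409, ωT=1.225323, cosh=1.849464, sinh=1.555802; start (x,ẋ)=(-0.049900, 0.015300) → end (x,ẋ)=(-0.098869, -0.283992)
phase 2: p=0.1618, T=0.355, ωT=1.063544, cosh=1.620925, sinh=1.275695; start (x,ẋ)=(-0.098869, -0.283992) → end (x,ẋ)=(-0.381652, -1.456567)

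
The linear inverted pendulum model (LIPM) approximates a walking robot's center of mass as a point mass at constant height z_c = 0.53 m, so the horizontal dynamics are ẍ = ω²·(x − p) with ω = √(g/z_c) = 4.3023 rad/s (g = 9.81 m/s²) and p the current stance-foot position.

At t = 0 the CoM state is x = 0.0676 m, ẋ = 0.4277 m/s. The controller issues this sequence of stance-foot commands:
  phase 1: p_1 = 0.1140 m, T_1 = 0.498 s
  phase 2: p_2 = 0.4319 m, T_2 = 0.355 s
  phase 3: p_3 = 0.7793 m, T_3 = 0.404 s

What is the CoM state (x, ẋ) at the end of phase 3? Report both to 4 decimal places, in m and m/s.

x = 1.5071, ẋ = 3.4490

phase 1: p=0.1140, T=0.498, ωT=2.142545, cosh=4.319228, sinh=4.201872; start (x,ẋ)=(0.067600, 0.427700) → end (x,ẋ)=(0.331304, 1.008528)
phase 2: p=0.4319, T=0.355, ωT=1.527316, cosh=2.411459, sinh=2.194342; start (x,ẋ)=(0.331304, 1.008528) → end (x,ẋ)=(0.703706, 1.482326)
phase 3: p=0.7793, T=0.404, ωT=1.738129, cosh=2.931272, sinh=2.755423; start (x,ẋ)=(0.703706, 1.482326) → end (x,ẋ)=(1.507073, 3.448957)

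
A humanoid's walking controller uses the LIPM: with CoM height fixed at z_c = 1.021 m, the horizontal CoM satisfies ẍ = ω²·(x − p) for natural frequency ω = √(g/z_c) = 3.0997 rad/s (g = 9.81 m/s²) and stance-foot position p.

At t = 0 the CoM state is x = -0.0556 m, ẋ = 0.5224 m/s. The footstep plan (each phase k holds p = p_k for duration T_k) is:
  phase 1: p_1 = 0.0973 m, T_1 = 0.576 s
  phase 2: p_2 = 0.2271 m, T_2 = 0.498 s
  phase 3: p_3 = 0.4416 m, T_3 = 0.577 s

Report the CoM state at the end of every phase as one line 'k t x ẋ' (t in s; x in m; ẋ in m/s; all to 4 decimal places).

1 0.5760 0.1169 0.2280
2 1.0740 0.1218 -0.2047
3 1.6510 -0.7334 -3.5106

phase 1: p=0.0973, T=0.576, ωT=1.785427, cosh=3.064926, sinh=2.897201; start (x,ẋ)=(-0.055600, 0.522400) → end (x,ẋ)=(0.116945, 0.228006)
phase 2: p=0.2271, T=0.498, ωT=1.543651, cosh=2.447625, sinh=2.234025; start (x,ẋ)=(0.116945, 0.228006) → end (x,ẋ)=(0.121811, -0.204728)
phase 3: p=0.4416, T=0.577, ωT=1.788527, cosh=3.073921, sinh=2.906715; start (x,ẋ)=(0.121811, -0.204728) → end (x,ẋ)=(-0.733387, -3.510595)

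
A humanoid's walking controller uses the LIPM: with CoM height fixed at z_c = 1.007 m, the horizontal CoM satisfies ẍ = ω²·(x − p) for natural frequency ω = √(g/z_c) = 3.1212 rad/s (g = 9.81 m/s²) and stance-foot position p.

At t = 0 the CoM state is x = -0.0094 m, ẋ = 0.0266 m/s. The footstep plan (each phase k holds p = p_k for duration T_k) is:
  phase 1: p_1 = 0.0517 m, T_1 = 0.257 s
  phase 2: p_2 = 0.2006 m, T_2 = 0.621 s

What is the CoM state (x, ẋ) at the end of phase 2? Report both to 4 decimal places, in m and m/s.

x = -0.7368, ẋ = -2.8450

phase 1: p=0.0517, T=0.257, ωT=0.802148, cosh=1.339346, sinh=0.890981; start (x,ẋ)=(-0.009400, 0.026600) → end (x,ẋ)=(-0.022541, -0.134288)
phase 2: p=0.2006, T=0.621, ωT=1.938265, cosh=3.545321, sinh=3.401368; start (x,ẋ)=(-0.022541, -0.134288) → end (x,ẋ)=(-0.736848, -2.845036)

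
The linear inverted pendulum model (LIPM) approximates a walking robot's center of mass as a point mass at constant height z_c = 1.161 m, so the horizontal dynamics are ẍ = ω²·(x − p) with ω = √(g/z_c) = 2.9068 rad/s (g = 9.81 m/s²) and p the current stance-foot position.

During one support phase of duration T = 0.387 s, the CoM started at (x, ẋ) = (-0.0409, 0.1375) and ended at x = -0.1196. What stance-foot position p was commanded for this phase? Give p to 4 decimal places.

ωT = 2.9068·0.387 = 1.124932; cosh(ωT) = 1.702340, sinh(ωT) = 1.377666
x(T) = p + (x₀−p)·cosh(ωT) + (ẋ₀/ω)·sinh(ωT) ⇒ p·(1 − cosh) = x(T) − x₀·cosh − (ẋ₀/ω)·sinh
numerator   = -0.1196 − (-0.0409)·1.702340 − (0.1375/2.9068)·1.377666 = -0.115142
denominator = 1 − 1.702340 = -0.702340
p = -0.115142 / -0.702340 = 0.1639

p = 0.1639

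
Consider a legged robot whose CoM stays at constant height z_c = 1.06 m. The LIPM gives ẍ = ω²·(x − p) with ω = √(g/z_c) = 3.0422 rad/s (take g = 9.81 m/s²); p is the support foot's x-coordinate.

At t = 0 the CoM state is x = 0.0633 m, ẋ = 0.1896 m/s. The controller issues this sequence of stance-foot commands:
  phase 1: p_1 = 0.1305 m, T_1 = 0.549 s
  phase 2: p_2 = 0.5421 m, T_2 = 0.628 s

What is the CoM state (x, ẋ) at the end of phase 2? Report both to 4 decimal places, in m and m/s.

phase 1: p=0.1305, T=0.549, ωT=1.670168, cosh=2.750637, sinh=2.562422; start (x,ẋ)=(0.063300, 0.189600) → end (x,ẋ)=(0.105356, -0.002330)
phase 2: p=0.5421, T=0.628, ωT=1.910502, cosh=3.452242, sinh=3.304235; start (x,ẋ)=(0.105356, -0.002330) → end (x,ẋ)=(-0.968177, -4.398260)

x = -0.9682, ẋ = -4.3983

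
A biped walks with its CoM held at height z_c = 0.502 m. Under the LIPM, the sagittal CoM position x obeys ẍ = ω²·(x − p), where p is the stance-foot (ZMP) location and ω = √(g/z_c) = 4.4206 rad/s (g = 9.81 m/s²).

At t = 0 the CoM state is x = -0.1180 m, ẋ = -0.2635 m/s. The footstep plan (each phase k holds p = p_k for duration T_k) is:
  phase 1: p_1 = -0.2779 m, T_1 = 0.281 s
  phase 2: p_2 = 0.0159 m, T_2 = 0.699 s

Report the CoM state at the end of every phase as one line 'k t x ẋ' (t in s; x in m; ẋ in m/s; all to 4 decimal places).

1 0.2810 -0.0725 0.6276
2 0.9800 0.5989 2.6235

phase 1: p=-0.2779, T=0.281, ωT=1.242189, cosh=1.875968, sinh=1.587217; start (x,ẋ)=(-0.118000, -0.263500) → end (x,ẋ)=(-0.072542, 0.627613)
phase 2: p=0.0159, T=0.699, ωT=3.089999, cosh=11.011283, sinh=10.965781; start (x,ẋ)=(-0.072542, 0.627613) → end (x,ẋ)=(0.598898, 2.623547)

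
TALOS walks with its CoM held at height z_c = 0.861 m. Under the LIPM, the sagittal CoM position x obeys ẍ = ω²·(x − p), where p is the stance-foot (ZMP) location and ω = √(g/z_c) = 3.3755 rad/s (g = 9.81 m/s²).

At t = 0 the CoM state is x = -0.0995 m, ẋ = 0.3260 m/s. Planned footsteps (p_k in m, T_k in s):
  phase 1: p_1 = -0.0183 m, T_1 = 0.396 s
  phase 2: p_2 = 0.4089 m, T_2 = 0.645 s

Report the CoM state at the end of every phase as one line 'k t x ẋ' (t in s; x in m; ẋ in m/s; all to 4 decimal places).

phase 1: p=-0.0183, T=0.396, ωT=1.336698, cosh=2.034583, sinh=1.771871; start (x,ẋ)=(-0.099500, 0.326000) → end (x,ẋ)=(-0.012384, 0.177621)
phase 2: p=0.4089, T=0.645, ωT=2.177198, cosh=4.467454, sinh=4.354095; start (x,ẋ)=(-0.012384, 0.177621) → end (x,ẋ)=(-1.244051, -5.398201)

1 0.3960 -0.0124 0.1776
2 1.0410 -1.2441 -5.3982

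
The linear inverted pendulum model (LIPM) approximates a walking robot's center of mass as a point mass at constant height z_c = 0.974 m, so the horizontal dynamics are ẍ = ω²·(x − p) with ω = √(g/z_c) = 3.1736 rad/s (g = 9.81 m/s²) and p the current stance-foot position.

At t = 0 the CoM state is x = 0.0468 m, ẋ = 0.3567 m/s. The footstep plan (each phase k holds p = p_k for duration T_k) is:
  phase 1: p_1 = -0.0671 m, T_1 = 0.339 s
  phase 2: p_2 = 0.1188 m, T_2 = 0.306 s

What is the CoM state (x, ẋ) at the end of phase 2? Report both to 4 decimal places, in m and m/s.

x = 0.7145, ẋ = 2.1133

phase 1: p=-0.0671, T=0.339, ωT=1.075850, cosh=1.636747, sinh=1.295739; start (x,ẋ)=(0.046800, 0.356700) → end (x,ẋ)=(0.264961, 1.052202)
phase 2: p=0.1188, T=0.306, ωT=0.971122, cosh=1.509781, sinh=1.131123; start (x,ẋ)=(0.264961, 1.052202) → end (x,ẋ)=(0.714494, 2.113276)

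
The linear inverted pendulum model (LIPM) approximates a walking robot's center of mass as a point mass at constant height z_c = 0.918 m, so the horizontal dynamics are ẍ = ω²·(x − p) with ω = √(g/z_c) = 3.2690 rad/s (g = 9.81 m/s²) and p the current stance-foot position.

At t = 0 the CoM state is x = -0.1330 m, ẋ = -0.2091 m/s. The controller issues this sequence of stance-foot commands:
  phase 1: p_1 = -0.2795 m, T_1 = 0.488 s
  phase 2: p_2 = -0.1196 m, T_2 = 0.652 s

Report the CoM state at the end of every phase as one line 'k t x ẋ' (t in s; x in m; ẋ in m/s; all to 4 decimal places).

phase 1: p=-0.2795, T=0.488, ωT=1.595272, cosh=2.566262, sinh=2.363408; start (x,ẋ)=(-0.133000, -0.209100) → end (x,ẋ)=(-0.054717, 0.595251)
phase 2: p=-0.1196, T=0.652, ωT=2.131388, cosh=4.272614, sinh=4.153941; start (x,ẋ)=(-0.054717, 0.595251) → end (x,ẋ)=(0.914010, 3.424340)

1 0.4880 -0.0547 0.5953
2 1.1400 0.9140 3.4243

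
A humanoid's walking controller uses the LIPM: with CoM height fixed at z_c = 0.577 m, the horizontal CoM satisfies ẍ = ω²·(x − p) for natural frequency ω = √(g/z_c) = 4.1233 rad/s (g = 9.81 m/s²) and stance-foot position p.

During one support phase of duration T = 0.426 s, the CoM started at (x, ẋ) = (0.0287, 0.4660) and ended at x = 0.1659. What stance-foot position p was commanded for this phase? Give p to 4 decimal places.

p = 0.1197

ωT = 4.1233·0.426 = 1.756526; cosh(ωT) = 2.982461, sinh(ωT) = 2.809818
x(T) = p + (x₀−p)·cosh(ωT) + (ẋ₀/ω)·sinh(ωT) ⇒ p·(1 − cosh) = x(T) − x₀·cosh − (ẋ₀/ω)·sinh
numerator   = 0.1659 − (0.0287)·2.982461 − (0.4660/4.1233)·2.809818 = -0.237252
denominator = 1 − 2.982461 = -1.982461
p = -0.237252 / -1.982461 = 0.1197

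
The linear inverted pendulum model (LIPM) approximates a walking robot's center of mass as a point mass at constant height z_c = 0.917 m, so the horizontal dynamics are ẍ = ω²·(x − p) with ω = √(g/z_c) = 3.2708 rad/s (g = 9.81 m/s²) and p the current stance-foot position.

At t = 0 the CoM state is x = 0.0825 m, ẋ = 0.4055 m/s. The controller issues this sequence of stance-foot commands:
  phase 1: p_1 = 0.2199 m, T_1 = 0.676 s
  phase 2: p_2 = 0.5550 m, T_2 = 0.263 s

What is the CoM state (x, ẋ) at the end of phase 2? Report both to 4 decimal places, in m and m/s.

x = -0.0628, ẋ = -1.5172

phase 1: p=0.2199, T=0.676, ωT=2.211061, cosh=4.617488, sinh=4.507904; start (x,ẋ)=(0.082500, 0.405500) → end (x,ẋ)=(0.144328, -0.153496)
phase 2: p=0.5550, T=0.263, ωT=0.860220, cosh=1.393375, sinh=0.970306; start (x,ẋ)=(0.144328, -0.153496) → end (x,ẋ)=(-0.062756, -1.517218)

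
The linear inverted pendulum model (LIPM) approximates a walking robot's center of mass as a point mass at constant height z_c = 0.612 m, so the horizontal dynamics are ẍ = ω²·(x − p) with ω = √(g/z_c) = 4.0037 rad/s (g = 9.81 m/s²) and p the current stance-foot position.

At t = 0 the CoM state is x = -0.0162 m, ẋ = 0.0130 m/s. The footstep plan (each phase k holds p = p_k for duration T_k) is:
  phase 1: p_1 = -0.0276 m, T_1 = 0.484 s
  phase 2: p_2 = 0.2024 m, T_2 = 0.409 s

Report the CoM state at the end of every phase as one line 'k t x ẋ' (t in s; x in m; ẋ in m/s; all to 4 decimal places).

1 0.4840 0.0238 0.2012
2 0.8930 -0.1497 -1.2317

phase 1: p=-0.0276, T=0.484, ωT=1.937791, cosh=3.543708, sinh=3.399686; start (x,ẋ)=(-0.016200, 0.013000) → end (x,ẋ)=(0.023837, 0.201237)
phase 2: p=0.2024, T=0.409, ωT=1.637513, cosh=2.668415, sinh=2.473952; start (x,ẋ)=(0.023837, 0.201237) → end (x,ẋ)=(-0.149732, -1.231674)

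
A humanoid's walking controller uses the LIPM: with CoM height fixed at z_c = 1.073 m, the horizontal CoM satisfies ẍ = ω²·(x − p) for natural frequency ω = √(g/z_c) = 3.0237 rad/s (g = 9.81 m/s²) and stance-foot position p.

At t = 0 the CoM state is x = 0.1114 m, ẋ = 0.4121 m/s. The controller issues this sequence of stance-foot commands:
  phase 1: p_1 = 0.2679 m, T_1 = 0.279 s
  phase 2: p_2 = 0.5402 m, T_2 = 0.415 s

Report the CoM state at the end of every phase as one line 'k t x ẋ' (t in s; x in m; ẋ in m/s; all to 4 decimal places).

phase 1: p=0.2679, T=0.279, ωT=0.843612, cosh=1.377452, sinh=0.947298; start (x,ẋ)=(0.111400, 0.412100) → end (x,ẋ)=(0.181436, 0.119378)
phase 2: p=0.5402, T=0.415, ωT=1.254835, cosh=1.896192, sinh=1.611069; start (x,ẋ)=(0.181436, 0.119378) → end (x,ẋ)=(-0.076479, -1.521316)

1 0.2790 0.1814 0.1194
2 0.6940 -0.0765 -1.5213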